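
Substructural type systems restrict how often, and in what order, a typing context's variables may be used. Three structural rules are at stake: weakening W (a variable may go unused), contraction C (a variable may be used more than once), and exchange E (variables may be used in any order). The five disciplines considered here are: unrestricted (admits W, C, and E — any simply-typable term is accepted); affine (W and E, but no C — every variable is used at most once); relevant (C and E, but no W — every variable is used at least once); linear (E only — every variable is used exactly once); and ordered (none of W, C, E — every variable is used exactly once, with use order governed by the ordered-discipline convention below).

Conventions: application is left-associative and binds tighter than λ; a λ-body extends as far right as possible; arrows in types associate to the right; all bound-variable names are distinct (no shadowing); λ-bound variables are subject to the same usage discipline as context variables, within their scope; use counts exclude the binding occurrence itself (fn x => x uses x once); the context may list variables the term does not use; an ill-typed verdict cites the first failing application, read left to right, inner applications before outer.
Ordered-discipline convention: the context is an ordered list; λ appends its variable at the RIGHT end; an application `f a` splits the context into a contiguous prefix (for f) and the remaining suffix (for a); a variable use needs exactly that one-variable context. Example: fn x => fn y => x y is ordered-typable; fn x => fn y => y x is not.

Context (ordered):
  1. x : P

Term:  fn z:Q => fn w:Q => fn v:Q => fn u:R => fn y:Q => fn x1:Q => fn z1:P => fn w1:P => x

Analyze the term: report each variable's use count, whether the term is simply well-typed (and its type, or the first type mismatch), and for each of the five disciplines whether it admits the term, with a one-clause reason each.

variable uses: x ×1, z [bound] ×0, w [bound] ×0, v [bound] ×0, u [bound] ×0, y [bound] ×0, x1 [bound] ×0, z1 [bound] ×0, w1 [bound] ×0
use order (left to right): x
typing: well-typed — term : Q → Q → Q → R → Q → Q → P → P → P
ordered: ✗, z, w, v, u, y, x1, z1, w1 left unused
linear: ✗, z, w, v, u, y, x1, z1, w1 left unused
affine: ✓, at most one use each (x, z, w, v, u, y, x1, z1, w1)
relevant: ✗, z, w, v, u, y, x1, z1, w1 left unused
unrestricted: ✓, well-typed at Q → Q → Q → R → Q → Q → P → P → P; no restrictions here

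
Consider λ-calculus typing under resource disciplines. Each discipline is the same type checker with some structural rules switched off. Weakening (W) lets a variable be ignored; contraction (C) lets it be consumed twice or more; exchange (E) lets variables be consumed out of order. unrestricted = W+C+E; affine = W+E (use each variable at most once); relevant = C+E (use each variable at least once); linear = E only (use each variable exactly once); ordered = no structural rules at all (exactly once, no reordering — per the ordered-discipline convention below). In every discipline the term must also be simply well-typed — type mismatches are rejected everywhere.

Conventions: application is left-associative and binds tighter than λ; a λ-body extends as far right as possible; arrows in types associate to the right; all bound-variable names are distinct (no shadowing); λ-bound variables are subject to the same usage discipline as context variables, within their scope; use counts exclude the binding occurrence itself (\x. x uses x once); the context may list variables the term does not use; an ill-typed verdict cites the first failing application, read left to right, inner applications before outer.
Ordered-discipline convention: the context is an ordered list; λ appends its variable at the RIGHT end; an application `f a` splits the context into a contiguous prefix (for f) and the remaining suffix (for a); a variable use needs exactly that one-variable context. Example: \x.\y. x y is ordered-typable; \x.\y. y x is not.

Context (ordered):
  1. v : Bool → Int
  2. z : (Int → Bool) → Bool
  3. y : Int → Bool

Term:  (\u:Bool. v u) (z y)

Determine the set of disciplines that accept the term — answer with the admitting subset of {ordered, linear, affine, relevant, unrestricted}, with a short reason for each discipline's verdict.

accepted by: ordered, linear, affine, relevant, unrestricted
use counts: v: 1×, z: 1×, y: 1×, u (λ-bound): 1×
uses in reading order: v, u, z, y
typing: ✓ — Int
ordered ✓ (single-use (v, z, y, u), ordered derivation ok)
linear ✓ (single use per variable (v, z, y, u))
affine ✓ (at most one use each (v, z, y, u))
relevant ✓ (at least one use each (v, z, y, u))
unrestricted ✓ (typability at Int is all that's needed)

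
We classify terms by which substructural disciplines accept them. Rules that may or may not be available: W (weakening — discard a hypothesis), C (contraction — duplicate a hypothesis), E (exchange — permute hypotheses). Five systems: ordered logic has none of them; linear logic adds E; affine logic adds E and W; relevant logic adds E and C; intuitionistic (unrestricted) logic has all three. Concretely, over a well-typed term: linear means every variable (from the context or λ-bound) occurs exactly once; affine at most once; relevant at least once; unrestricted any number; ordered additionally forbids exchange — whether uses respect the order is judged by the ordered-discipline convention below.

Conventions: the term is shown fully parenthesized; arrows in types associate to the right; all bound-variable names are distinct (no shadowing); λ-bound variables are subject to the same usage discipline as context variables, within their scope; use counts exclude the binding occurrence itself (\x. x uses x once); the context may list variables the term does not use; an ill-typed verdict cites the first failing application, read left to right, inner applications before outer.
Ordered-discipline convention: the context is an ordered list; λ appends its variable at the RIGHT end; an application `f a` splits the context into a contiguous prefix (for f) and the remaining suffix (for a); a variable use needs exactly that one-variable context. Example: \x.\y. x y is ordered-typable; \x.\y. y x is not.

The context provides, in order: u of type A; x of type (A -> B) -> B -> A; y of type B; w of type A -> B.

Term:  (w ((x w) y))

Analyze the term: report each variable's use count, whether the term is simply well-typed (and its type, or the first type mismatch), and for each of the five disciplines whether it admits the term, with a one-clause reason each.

usage: u=0, x=1, y=1, w=2
uses in reading order: w, x, w, y
typing: ✓ — B
ordered: ✗, w ×2 used more than once (contraction); u never used (weakening)
linear: ✗, w ×2 used more than once (contraction); u never used (weakening)
affine: ✗, w ×2 used more than once (contraction)
relevant: ✗, u never used (weakening)
unrestricted: ✓, type-checks (B) and nothing is barred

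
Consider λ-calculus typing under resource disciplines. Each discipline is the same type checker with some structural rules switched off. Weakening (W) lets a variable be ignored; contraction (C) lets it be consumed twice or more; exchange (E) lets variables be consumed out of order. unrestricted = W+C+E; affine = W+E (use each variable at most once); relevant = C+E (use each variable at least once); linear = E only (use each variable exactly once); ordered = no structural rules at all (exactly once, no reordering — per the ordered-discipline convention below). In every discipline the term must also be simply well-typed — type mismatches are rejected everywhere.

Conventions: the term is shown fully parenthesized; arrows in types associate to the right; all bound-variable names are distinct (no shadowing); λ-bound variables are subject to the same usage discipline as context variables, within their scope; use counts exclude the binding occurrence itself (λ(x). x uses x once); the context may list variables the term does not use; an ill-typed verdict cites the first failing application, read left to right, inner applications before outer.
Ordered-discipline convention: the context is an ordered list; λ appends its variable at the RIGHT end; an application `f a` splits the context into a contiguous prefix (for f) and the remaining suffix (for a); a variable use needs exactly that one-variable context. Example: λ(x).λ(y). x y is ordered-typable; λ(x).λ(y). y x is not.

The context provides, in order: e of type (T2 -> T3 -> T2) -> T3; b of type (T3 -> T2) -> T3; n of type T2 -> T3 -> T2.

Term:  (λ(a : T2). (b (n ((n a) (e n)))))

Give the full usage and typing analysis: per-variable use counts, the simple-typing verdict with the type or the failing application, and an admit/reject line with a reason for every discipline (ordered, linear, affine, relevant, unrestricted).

counts: e=1, b=1, n=3, a [bound]=1
left-to-right use order: b, n, n, a, e, n
typing: well-typed — term : T2 -> T3
ordered: ✗ — needs contraction — n ×3
linear: ✗ — needs contraction — n ×3
affine: ✗ — needs contraction — n ×3
relevant: ✓ — at least one use each (e, b, n, a)
unrestricted: ✓ — well-typed at T2 -> T3; no restrictions here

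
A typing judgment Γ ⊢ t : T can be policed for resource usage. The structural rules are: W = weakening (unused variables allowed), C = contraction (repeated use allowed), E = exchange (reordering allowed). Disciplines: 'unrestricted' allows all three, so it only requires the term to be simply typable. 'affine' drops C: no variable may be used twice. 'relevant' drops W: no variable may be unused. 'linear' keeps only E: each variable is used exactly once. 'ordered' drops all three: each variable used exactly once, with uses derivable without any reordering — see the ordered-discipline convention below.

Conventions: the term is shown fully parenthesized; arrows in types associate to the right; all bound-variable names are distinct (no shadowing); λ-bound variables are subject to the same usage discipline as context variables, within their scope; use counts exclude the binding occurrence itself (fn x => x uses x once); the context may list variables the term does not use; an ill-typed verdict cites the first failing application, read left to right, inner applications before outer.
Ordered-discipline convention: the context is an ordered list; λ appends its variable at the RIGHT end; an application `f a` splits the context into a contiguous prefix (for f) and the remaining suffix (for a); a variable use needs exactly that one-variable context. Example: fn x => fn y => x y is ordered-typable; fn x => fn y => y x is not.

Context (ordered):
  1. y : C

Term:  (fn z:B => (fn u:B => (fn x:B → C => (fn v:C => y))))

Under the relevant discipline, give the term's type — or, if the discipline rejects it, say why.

not well-typed under relevant — unused: z, u, x, v — weakening required
variable uses: y: 1×; z [bound]: 0×; u [bound]: 0×; x [bound]: 0×; v [bound]: 0×
left-to-right use order: y
typing: well-typed at B → B → (B → C) → C → C
across the five disciplines: ordered ✗, linear ✗, affine ✓, relevant ✗, unrestricted ✓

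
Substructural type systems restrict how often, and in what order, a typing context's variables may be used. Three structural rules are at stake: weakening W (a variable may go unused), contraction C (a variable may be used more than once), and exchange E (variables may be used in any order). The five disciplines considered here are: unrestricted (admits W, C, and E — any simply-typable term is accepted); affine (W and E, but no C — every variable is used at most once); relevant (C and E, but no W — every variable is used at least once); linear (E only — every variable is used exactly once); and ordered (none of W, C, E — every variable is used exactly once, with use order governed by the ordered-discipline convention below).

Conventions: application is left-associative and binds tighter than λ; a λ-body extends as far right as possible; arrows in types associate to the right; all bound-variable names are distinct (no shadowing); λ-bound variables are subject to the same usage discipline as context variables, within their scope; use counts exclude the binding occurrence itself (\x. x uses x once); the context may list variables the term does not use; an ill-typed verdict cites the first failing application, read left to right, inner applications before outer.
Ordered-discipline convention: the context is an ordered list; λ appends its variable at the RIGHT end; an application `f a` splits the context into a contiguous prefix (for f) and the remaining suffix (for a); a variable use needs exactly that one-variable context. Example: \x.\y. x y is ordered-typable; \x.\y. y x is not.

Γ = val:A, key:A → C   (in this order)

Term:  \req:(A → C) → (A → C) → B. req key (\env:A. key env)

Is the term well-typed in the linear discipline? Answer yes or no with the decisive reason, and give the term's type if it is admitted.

no — needs contraction — key ×2; val never used (weakening)
usage: val: 0, key: 2, req (bound): 1, env (bound): 1
uses in reading order: req, key, key, env
typing: the term checks, with type ((A → C) → (A → C) → B) → B
across the five disciplines: ordered ✗; linear ✗; affine ✗; relevant ✗; unrestricted ✓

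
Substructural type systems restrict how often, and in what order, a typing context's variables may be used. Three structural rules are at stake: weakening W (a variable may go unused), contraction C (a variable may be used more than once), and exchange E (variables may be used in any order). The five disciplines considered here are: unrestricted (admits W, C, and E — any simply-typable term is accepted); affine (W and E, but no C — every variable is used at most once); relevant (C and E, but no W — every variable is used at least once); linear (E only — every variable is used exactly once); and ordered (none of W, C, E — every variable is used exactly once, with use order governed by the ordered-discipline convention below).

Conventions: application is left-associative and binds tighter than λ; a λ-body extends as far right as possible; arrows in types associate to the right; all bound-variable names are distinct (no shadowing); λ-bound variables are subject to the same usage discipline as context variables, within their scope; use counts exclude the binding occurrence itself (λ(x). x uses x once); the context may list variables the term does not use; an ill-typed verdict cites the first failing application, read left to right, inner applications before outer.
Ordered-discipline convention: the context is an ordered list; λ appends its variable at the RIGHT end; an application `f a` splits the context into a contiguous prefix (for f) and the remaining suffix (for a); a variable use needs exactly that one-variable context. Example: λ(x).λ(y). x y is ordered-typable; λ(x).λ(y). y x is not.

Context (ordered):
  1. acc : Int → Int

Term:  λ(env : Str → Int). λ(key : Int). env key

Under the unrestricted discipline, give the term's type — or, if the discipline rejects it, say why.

not well-typed under unrestricted — the type mismatch rejects it
variable uses: acc: 0, env (bound): 1, key (bound): 1
left-to-right use order: env, key
typing: ill-typed: an argument Int mismatches the expected Str
all disciplines: ordered ✗, linear ✗, affine ✗, relevant ✗, unrestricted ✗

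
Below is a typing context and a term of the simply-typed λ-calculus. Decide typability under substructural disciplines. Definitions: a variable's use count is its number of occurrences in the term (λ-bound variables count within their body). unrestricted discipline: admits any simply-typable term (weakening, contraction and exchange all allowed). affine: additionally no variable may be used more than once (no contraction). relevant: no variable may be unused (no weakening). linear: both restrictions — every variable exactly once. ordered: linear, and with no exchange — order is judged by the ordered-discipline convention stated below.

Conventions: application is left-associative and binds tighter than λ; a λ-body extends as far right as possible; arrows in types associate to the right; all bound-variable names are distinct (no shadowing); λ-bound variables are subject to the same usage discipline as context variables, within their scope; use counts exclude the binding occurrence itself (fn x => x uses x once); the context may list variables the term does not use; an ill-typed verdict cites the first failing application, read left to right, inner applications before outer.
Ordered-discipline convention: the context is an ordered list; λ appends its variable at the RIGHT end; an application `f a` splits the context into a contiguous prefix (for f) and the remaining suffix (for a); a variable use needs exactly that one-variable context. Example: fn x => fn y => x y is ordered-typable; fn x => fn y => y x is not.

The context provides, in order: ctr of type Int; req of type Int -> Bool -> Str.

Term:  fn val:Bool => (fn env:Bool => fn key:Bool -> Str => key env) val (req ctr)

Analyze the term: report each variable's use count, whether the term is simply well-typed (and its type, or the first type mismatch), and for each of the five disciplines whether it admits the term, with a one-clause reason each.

use counts: ctr=1, req=1, val [bound]=1, env [bound]=1, key [bound]=1
order of uses: key, env, val, req, ctr
typing: the term checks, with type Bool -> Str
ordered: ✗ — use order key, env, val, req, ctr needs exchange
linear: ✓ — ctr, req, val, env, key: one use apiece
affine: ✓ — no duplicate uses among ctr, req, val, env, key
relevant: ✓ — at least one use each (ctr, req, val, env, key)
unrestricted: ✓ — typability at Bool -> Str is all that's needed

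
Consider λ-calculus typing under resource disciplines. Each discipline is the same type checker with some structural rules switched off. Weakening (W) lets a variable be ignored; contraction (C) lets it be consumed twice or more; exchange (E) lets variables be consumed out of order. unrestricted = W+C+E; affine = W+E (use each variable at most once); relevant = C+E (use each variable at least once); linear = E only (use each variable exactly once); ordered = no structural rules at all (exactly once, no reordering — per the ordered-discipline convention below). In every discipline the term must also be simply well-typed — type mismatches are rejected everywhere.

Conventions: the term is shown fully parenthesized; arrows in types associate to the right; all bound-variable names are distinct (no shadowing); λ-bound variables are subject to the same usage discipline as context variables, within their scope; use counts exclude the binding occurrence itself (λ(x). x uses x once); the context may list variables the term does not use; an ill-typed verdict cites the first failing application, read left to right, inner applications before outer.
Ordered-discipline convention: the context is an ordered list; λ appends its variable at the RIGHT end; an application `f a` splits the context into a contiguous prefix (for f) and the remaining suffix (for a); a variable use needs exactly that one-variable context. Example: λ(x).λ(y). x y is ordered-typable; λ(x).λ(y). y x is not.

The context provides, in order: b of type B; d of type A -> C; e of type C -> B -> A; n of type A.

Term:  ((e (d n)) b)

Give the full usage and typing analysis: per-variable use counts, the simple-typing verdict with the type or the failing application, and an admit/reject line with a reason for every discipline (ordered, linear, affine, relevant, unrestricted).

variable uses: b: 1×; d: 1×; e: 1×; n: 1×
use order (left to right): e, d, n, b
typing: ✓ — A
ordered: ✗ — needs exchange: uses follow e, d, n, b
linear: ✓ — exactly-once usage across b, d, e, n
affine: ✓ — no duplicate uses among b, d, e, n
relevant: ✓ — none of b, d, e, n goes unused
unrestricted: ✓ — type-checks (A) and nothing is barred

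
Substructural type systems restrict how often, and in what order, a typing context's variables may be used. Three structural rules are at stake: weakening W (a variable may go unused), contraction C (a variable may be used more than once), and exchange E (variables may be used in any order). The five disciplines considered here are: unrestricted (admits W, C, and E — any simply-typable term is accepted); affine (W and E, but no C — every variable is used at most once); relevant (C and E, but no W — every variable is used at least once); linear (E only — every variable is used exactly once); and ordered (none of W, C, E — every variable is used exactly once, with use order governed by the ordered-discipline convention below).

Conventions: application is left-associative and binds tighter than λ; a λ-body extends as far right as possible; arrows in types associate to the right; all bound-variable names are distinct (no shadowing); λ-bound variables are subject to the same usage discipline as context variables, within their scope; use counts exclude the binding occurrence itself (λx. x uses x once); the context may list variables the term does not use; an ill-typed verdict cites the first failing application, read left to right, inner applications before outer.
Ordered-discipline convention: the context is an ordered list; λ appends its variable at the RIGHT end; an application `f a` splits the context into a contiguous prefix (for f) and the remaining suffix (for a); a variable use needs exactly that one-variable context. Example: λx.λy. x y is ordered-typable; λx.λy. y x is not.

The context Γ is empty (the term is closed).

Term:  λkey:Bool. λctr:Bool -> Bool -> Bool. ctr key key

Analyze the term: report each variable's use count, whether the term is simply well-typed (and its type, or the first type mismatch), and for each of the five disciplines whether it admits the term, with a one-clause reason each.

usage: key (λ-bound): 2; ctr (λ-bound): 1
order of uses: ctr, key, key
typing: well-typed at Bool -> (Bool -> Bool -> Bool) -> Bool
ordered: ✗ — uses contraction: key ×2
linear: ✗ — uses contraction: key ×2
affine: ✗ — uses contraction: key ×2
relevant: ✓ — key, ctr: all used, weakening unneeded
unrestricted: ✓ — well-typed at Bool -> (Bool -> Bool -> Bool) -> Bool; no restrictions here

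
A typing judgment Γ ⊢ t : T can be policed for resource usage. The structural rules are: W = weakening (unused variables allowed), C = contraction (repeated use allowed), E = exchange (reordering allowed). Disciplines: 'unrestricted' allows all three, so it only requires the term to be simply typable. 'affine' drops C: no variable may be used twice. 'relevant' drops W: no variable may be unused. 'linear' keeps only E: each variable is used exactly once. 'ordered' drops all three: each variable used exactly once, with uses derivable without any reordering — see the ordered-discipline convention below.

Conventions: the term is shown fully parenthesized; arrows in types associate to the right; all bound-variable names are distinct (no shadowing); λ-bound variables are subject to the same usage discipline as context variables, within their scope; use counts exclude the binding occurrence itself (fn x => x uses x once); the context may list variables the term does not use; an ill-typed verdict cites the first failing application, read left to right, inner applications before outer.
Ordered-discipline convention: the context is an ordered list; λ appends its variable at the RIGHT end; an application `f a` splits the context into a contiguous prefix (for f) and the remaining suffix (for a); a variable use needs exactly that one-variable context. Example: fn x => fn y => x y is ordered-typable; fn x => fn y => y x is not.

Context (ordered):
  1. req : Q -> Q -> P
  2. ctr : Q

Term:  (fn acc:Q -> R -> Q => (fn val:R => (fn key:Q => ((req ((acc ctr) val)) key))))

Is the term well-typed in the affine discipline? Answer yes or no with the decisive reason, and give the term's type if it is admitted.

yes — no duplicate uses among req, ctr, acc, val, key; term : (Q -> R -> Q) -> R -> Q -> P
counts: req ×1, ctr ×1, acc [bound] ×1, val [bound] ×1, key [bound] ×1
use order (left to right): req, acc, ctr, val, key
typing: well-typed at (Q -> R -> Q) -> R -> Q -> P
all disciplines: ordered ✗ | linear ✓ | affine ✓ | relevant ✓ | unrestricted ✓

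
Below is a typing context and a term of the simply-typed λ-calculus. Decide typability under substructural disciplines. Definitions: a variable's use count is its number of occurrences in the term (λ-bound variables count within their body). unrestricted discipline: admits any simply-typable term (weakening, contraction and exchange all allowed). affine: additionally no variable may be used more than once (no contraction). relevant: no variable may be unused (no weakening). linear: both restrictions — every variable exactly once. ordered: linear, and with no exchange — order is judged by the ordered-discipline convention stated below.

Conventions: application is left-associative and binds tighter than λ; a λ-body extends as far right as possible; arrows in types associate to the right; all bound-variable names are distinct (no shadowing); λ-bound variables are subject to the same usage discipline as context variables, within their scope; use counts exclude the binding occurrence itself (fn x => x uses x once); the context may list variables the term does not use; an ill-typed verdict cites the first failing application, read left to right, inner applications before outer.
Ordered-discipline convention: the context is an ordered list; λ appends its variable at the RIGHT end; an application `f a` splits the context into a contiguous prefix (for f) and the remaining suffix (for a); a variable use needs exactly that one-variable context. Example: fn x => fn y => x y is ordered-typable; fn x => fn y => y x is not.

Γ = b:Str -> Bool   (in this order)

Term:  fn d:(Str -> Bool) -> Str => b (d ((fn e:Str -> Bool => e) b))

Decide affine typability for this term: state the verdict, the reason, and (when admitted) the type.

no — b ×2 used more than once (contraction)
counts: b ×2; d (bound) ×1; e (bound) ×1
order of uses: b, d, e, b
typing: well-typed at ((Str -> Bool) -> Str) -> Bool
all disciplines: ordered ✗ | linear ✗ | affine ✗ | relevant ✓ | unrestricted ✓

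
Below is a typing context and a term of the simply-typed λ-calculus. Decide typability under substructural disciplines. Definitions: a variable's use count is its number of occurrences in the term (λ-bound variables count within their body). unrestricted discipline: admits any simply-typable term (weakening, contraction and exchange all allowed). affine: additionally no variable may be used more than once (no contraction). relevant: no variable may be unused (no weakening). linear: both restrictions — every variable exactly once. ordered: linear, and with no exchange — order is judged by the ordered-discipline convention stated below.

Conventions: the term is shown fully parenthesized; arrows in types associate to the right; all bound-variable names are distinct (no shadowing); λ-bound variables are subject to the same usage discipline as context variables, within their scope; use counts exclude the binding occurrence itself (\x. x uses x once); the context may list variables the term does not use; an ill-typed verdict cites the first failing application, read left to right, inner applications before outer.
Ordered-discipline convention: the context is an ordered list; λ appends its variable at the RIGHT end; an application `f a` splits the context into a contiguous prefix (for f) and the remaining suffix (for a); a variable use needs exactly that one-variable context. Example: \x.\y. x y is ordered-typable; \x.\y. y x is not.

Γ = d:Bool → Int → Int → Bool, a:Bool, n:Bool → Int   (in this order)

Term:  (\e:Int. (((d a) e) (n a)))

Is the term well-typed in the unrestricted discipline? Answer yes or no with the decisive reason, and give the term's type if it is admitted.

yes — typability at Int → Bool is all that's needed; term : Int → Bool
variable uses: d ×1; a ×2; n ×1; e [bound] ×1
uses in reading order: d, a, e, n, a
typing: ✓ — Int → Bool
per-discipline verdicts: ordered ✗, linear ✗, affine ✗, relevant ✓, unrestricted ✓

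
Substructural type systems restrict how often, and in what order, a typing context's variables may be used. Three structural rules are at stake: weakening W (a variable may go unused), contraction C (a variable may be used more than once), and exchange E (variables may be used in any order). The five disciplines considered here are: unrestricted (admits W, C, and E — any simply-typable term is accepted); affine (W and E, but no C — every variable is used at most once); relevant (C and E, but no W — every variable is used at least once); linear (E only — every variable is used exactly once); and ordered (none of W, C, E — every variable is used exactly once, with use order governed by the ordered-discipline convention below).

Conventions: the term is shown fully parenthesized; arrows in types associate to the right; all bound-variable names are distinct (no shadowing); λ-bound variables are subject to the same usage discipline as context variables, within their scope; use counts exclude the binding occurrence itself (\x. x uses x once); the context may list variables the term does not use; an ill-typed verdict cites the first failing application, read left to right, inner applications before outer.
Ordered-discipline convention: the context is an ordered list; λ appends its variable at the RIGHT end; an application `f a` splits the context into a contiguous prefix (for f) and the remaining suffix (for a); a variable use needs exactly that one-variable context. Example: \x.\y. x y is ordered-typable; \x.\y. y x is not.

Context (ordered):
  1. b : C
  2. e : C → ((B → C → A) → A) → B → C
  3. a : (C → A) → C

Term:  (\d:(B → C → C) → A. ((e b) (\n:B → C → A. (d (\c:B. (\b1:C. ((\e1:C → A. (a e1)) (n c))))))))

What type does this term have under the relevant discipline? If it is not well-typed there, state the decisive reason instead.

not well-typed under relevant — b1 never used (weakening)
use counts: b=1, e=1, a=1, d [bound]=1, n [bound]=1, c [bound]=1, b1 [bound]=0, e1 [bound]=1
left-to-right use order: e, b, d, a, e1, n, c
typing: the term checks, with type ((B → C → C) → A) → B → C
summary: ordered ✗; linear ✗; affine ✓; relevant ✗; unrestricted ✓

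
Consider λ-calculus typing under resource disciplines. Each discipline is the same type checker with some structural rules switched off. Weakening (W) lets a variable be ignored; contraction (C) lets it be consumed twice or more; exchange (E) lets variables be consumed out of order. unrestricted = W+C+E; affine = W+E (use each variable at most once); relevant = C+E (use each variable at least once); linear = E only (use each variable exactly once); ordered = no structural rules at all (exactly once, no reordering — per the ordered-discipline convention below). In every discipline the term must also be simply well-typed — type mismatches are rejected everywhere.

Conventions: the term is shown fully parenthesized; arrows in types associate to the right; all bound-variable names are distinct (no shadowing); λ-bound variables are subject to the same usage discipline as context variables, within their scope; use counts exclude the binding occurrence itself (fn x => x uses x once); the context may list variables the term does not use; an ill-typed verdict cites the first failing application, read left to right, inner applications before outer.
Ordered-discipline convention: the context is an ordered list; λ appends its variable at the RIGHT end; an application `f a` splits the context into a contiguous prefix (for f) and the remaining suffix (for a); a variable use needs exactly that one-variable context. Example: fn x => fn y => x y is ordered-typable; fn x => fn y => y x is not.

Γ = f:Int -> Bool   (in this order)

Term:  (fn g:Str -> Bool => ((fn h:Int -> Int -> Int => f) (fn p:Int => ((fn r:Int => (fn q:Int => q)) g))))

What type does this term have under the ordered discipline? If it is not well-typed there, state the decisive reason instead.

not well-typed under ordered — fails simple typing
usage: f: 1×, g (λ-bound): 1×, h (λ-bound): 0×, p (λ-bound): 0×, r (λ-bound): 0×, q (λ-bound): 1×
uses in reading order: f, q, g
typing: ill-typed: an argument Str -> Bool mismatches the expected Int
all disciplines: ordered ✗ | linear ✗ | affine ✗ | relevant ✗ | unrestricted ✗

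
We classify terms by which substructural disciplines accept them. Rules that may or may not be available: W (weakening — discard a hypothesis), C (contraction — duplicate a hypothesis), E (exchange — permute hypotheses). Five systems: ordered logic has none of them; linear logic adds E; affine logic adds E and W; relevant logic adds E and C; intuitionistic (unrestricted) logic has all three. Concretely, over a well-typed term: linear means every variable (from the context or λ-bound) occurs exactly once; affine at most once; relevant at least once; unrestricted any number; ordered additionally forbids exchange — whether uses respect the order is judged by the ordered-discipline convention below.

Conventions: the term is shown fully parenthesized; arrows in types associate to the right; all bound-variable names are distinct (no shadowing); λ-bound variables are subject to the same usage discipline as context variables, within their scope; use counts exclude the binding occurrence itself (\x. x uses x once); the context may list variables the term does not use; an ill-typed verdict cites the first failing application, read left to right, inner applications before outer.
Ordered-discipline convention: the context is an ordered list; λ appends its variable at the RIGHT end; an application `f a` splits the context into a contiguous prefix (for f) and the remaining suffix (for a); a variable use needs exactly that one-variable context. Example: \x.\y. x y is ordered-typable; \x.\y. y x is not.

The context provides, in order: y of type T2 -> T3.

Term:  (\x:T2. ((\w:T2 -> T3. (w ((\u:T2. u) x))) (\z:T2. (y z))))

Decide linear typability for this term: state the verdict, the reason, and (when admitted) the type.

yes — single use per variable (y, x, w, u, z); term : T2 -> T3
usage: y: 1; x (λ-bound): 1; w (λ-bound): 1; u (λ-bound): 1; z (λ-bound): 1
order of uses: w, u, x, y, z
typing: well-typed — term : T2 -> T3
summary: ordered ✗ · linear ✓ · affine ✓ · relevant ✓ · unrestricted ✓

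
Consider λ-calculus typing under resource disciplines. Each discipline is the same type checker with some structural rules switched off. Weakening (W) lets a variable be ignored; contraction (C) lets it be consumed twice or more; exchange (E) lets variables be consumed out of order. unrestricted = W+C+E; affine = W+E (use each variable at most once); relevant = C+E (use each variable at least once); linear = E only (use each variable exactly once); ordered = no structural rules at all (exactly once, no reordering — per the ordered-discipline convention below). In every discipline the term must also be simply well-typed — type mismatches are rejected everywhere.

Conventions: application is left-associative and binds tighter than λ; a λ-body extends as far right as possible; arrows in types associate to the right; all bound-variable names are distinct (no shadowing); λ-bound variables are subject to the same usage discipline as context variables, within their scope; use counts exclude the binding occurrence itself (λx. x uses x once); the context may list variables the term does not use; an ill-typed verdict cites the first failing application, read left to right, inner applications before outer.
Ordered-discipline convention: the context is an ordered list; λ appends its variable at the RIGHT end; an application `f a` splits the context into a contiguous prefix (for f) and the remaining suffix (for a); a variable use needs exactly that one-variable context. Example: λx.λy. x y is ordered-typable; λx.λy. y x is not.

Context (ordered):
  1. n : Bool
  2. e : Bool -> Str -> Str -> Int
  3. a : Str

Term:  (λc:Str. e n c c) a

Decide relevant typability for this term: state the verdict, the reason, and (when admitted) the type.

yes — every one of n, e, a, c appears; term : Int
use counts: n=1; e=1; a=1; c (bound)=2
order of uses: e, n, c, c, a
typing: well-typed — term : Int
all disciplines: ordered ✗ · linear ✗ · affine ✗ · relevant ✓ · unrestricted ✓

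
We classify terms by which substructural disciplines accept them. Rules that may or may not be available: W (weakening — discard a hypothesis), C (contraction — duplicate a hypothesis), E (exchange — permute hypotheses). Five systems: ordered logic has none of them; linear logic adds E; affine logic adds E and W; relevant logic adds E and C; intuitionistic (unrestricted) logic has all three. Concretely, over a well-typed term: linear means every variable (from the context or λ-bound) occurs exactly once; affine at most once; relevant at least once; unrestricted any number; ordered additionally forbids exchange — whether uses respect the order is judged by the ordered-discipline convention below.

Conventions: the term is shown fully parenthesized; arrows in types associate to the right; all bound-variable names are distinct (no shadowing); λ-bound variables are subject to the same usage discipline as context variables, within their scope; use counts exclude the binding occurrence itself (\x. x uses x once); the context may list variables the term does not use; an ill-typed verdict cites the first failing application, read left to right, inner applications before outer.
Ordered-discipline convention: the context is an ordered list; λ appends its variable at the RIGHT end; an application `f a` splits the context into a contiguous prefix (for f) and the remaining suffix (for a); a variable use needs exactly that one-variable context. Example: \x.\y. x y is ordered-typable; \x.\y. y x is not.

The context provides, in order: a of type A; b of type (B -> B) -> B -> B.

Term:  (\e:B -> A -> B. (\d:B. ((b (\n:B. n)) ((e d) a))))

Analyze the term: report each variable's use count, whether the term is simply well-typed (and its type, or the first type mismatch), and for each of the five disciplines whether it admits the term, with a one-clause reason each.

counts: a ×1, b ×1, e (bound) ×1, d (bound) ×1, n (bound) ×1
use order (left to right): b, n, e, d, a
typing: well-typed at (B -> A -> B) -> B -> B
ordered: ✗, use order b, n, e, d, a needs exchange
linear: ✓, a, b, e, d, n: one use apiece
affine: ✓, none of a, b, e, d, n used more than once
relevant: ✓, every one of a, b, e, d, n appears
unrestricted: ✓, well-typed at (B -> A -> B) -> B -> B; no restrictions here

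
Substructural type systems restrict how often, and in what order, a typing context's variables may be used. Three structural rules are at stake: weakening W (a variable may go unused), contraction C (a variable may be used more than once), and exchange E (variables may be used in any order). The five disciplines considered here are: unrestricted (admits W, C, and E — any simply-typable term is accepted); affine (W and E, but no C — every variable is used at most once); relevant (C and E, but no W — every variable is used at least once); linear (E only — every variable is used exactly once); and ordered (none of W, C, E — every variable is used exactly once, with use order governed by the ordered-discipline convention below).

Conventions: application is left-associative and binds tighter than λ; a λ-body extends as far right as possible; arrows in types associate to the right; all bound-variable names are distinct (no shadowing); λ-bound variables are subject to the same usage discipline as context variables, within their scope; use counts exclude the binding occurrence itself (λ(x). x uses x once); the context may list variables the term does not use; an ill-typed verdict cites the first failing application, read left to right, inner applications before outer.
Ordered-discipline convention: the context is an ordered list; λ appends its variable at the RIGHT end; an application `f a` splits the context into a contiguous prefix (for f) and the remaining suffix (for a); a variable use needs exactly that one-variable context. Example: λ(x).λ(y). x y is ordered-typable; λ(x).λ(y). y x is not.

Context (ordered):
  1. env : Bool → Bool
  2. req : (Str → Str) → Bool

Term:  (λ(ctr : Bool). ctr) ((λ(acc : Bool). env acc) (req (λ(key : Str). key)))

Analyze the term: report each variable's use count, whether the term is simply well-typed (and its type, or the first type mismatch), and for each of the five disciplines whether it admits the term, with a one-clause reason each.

variable uses: env: 1×; req: 1×; ctr (bound): 1×; acc (bound): 1×; key (bound): 1×
use order (left to right): ctr, env, acc, req, key
typing: well-typed — term : Bool
ordered: ✓, one use each (env, req, ctr, acc, key); ordered split holds
linear: ✓, exactly-once usage across env, req, ctr, acc, key
affine: ✓, env, req, ctr, acc, key: no repeats, contraction unneeded
relevant: ✓, none of env, req, ctr, acc, key goes unused
unrestricted: ✓, simply typable at Bool; W, C, E all held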